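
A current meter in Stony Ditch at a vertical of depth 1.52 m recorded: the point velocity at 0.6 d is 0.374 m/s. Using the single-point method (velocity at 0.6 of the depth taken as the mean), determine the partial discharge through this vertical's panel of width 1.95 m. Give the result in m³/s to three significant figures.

1.11 m³/s

v̄ = v₀.₆ = 0.374 m/s
q = v̄ × d × w = 0.3740 × 1.52 × 1.95 = 1.109 m³/s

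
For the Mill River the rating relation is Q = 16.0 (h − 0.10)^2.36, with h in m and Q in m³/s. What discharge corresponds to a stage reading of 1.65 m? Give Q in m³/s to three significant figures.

45.0 m³/s

Q = 16.0 × (1.65 − 0.10)^2.36 = 16.0 × 1.55^2.36 = 45.01 m³/s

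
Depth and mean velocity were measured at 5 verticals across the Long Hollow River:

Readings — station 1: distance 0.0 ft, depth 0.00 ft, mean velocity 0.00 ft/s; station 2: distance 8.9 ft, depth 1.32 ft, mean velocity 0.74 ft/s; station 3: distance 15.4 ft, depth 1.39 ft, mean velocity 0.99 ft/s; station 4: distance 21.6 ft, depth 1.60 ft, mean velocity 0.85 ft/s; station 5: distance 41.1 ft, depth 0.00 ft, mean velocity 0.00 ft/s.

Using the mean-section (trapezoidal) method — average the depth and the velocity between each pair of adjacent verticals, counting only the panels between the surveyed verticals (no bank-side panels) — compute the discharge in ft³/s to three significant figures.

24.9 ft³/s

Panel 1-2: Δb = 8.9 ft, d̄ = (0.00+1.32)/2 = 0.66, v̄ = (0.00+0.74)/2 = 0.37 → q = 8.9×0.66×0.37 = 2.173 ft³/s
Panel 2-3: Δb = 6.5 ft, d̄ = (1.32+1.39)/2 = 1.355, v̄ = (0.74+0.99)/2 = 0.865 → q = 6.5×1.355×0.865 = 7.618 ft³/s
Panel 3-4: Δb = 6.2 ft, d̄ = (1.39+1.60)/2 = 1.495, v̄ = (0.99+0.85)/2 = 0.92 → q = 6.2×1.495×0.92 = 8.527 ft³/s
Panel 4-5: Δb = 19.5 ft, d̄ = (1.60+0.00)/2 = 0.8, v̄ = (0.85+0.00)/2 = 0.425 → q = 19.5×0.8×0.425 = 6.630 ft³/s
Q = Σ q = 24.95 ft³/s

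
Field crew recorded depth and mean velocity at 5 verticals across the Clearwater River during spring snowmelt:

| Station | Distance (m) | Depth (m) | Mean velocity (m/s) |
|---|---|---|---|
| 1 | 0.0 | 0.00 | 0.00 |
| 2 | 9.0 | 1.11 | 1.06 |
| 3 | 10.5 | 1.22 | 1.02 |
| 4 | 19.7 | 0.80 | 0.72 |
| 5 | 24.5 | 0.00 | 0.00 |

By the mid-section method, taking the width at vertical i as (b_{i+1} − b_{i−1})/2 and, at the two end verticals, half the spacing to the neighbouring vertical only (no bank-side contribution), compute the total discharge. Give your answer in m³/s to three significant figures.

16.9 m³/s

w_2 = (10.5 − 0.0)/2 = 5.25 m; q_2 = 1.06 × 1.11 × 5.25 = 6.177 m³/s
w_3 = (19.7 − 9.0)/2 = 5.35 m; q_3 = 1.02 × 1.22 × 5.35 = 6.658 m³/s
w_4 = (24.5 − 10.5)/2 = 7 m; q_4 = 0.72 × 0.80 × 7 = 4.032 m³/s
Stations 1, 5 contribute zero (depth or velocity is 0).
Q = Σ qᵢ = 16.87 m³/s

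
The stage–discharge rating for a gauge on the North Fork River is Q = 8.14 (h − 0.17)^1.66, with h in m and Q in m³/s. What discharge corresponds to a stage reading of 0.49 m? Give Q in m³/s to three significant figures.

1.23 m³/s

Q = 8.14 × (0.49 − 0.17)^1.66 = 8.14 × 0.32^1.66 = 1.228 m³/s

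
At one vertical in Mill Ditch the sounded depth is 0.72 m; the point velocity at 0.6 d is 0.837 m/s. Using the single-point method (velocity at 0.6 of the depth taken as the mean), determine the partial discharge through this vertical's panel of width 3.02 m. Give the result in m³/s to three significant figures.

v̄ = v₀.₆ = 0.837 m/s
q = v̄ × d × w = 0.8370 × 0.72 × 3.02 = 1.820 m³/s

1.82 m³/s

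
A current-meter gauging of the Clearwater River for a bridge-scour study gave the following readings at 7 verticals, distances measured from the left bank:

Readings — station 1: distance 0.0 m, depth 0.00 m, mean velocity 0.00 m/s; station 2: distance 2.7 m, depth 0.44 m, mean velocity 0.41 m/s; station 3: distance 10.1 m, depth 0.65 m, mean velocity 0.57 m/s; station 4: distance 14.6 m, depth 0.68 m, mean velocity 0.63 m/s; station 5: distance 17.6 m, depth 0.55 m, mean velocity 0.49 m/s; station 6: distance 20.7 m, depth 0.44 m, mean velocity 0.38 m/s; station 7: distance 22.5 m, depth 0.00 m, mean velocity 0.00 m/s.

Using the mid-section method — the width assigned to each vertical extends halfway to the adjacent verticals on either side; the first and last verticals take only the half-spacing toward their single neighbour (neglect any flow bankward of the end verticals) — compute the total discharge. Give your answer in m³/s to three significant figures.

5.95 m³/s

w_2 = (10.1 − 0.0)/2 = 5.05 m; q_2 = 0.41 × 0.44 × 5.05 = 0.9110 m³/s
w_3 = (14.6 − 2.7)/2 = 5.95 m; q_3 = 0.57 × 0.65 × 5.95 = 2.204 m³/s
w_4 = (17.6 − 10.1)/2 = 3.75 m; q_4 = 0.63 × 0.68 × 3.75 = 1.607 m³/s
w_5 = (20.7 − 14.6)/2 = 3.05 m; q_5 = 0.49 × 0.55 × 3.05 = 0.8220 m³/s
w_6 = (22.5 − 17.6)/2 = 2.45 m; q_6 = 0.38 × 0.44 × 2.45 = 0.4096 m³/s
Stations 1, 7 contribute zero (depth or velocity is 0).
Q = Σ qᵢ = 5.954 m³/s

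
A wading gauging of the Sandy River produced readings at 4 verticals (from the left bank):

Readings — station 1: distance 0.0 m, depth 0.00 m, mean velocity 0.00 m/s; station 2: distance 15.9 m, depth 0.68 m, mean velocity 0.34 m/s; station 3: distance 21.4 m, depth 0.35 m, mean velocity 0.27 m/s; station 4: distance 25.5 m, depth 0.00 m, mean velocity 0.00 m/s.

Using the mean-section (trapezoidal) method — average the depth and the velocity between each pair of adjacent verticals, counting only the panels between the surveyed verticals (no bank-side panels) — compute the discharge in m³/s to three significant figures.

Panel 1-2: Δb = 15.9 m, d̄ = (0.00+0.68)/2 = 0.34, v̄ = (0.00+0.34)/2 = 0.17 → q = 15.9×0.34×0.17 = 0.9190 m³/s
Panel 2-3: Δb = 5.5 m, d̄ = (0.68+0.35)/2 = 0.515, v̄ = (0.34+0.27)/2 = 0.305 → q = 5.5×0.515×0.305 = 0.8639 m³/s
Panel 3-4: Δb = 4.1 m, d̄ = (0.35+0.00)/2 = 0.175, v̄ = (0.27+0.00)/2 = 0.135 → q = 4.1×0.175×0.135 = 0.09686 m³/s
Q = Σ q = 1.880 m³/s

1.88 m³/s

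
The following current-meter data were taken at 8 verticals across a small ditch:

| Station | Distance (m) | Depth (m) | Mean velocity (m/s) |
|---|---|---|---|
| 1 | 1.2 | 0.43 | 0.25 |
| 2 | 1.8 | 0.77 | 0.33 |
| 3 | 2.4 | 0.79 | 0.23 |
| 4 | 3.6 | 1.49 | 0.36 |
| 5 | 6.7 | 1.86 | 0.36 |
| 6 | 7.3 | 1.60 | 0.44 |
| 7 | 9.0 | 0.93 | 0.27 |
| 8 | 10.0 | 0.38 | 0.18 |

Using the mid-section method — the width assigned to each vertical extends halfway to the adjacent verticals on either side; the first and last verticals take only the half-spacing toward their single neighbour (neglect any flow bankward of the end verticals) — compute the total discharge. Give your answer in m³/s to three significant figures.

w_1 = (1.8 − 1.2)/2 = 0.3 m; q_1 = 0.25 × 0.43 × 0.3 = 0.03225 m³/s
w_2 = (2.4 − 1.2)/2 = 0.6 m; q_2 = 0.33 × 0.77 × 0.6 = 0.1525 m³/s
w_3 = (3.6 − 1.8)/2 = 0.9 m; q_3 = 0.23 × 0.79 × 0.9 = 0.1635 m³/s
w_4 = (6.7 − 2.4)/2 = 2.15 m; q_4 = 0.36 × 1.49 × 2.15 = 1.153 m³/s
w_5 = (7.3 − 3.6)/2 = 1.85 m; q_5 = 0.36 × 1.86 × 1.85 = 1.239 m³/s
w_6 = (9.0 − 6.7)/2 = 1.15 m; q_6 = 0.44 × 1.60 × 1.15 = 0.8096 m³/s
w_7 = (10.0 − 7.3)/2 = 1.35 m; q_7 = 0.27 × 0.93 × 1.35 = 0.3390 m³/s
w_8 = (10.0 − 9.0)/2 = 0.5 m; q_8 = 0.18 × 0.38 × 0.5 = 0.03420 m³/s
Q = Σ qᵢ = 3.923 m³/s

3.92 m³/s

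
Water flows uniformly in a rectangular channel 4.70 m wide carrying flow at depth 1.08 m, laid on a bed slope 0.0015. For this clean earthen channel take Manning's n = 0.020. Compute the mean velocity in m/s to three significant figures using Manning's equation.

1.58 m/s

A = b·y = 4.70 × 1.08 = 5.076 m²
P = b + 2y = 4.70 + 2×1.08 = 6.860 m
R = A/P = 5.076/6.860 = 0.7399 m
Q = (1/n)·A·R^(2/3)·S^(1/2) = (1/0.020) × 5.076 × 0.7399^(2/3) × 0.0015^(1/2) = 8.041 m³/s
V = Q/A = 8.041/5.076 = 1.584 m/s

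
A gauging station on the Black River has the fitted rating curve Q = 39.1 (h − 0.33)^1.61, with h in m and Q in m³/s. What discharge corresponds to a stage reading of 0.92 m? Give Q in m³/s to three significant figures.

Q = 39.1 × (0.92 − 0.33)^1.61 = 39.1 × 0.59^1.61 = 16.72 m³/s

16.7 m³/s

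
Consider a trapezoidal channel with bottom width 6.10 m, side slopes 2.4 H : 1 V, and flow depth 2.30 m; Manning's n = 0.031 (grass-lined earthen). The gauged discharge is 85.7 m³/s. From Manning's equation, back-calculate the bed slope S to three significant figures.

A = (b + z·y)·y = (6.10 + 2.4×2.30)×2.30 = 26.73 m²
P = b + 2y√(1+z²) = 6.10 + 2×2.30×√(1+2.4²) = 18.06 m
R = A/P = 26.73/18.06 = 1.480 m
S = (Q·n / (1·A·R^(2/3)))² = (85.7×0.031 / (1×26.73×1.299))² = 0.005860

0.00586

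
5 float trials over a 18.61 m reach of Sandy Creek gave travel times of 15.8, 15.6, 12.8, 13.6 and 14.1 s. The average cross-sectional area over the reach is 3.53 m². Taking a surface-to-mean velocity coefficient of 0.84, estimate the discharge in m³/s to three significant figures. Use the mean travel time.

3.84 m³/s

t̄ = (15.8 + 15.6 + 12.8 + 13.6 + 14.1) / 5 = 14.38 s
v_surface = L / t̄ = 18.61 / 14.38 = 1.294 m/s
v_mean = 0.84 × 1.294 = 1.087 m/s
Q = A × v_mean = 3.53 × 1.087 = 3.837 m³/s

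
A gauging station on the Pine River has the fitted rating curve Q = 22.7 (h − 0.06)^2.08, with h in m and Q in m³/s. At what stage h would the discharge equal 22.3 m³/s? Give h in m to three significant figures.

h − h₀ = (Q/C)^(1/b) = (22.3/22.7)^(1/2.08) = 0.9915 m
h = 0.06 + 0.9915 = 1.051 m

1.05 m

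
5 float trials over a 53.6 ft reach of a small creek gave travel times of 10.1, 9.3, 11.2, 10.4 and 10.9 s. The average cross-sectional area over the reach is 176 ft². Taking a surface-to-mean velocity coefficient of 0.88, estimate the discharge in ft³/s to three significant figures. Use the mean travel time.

800 ft³/s

t̄ = (10.1 + 9.3 + 11.2 + 10.4 + 10.9) / 5 = 10.38 s
v_surface = L / t̄ = 53.6 / 10.38 = 5.164 ft/s
v_mean = 0.88 × 5.164 = 4.544 ft/s
Q = A × v_mean = 176 × 4.544 = 799.8 ft³/s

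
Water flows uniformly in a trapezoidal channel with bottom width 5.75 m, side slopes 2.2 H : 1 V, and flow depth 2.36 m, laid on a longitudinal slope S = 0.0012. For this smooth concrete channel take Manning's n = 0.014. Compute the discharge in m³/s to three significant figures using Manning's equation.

A = (b + z·y)·y = (5.75 + 2.2×2.36)×2.36 = 25.82 m²
P = b + 2y√(1+z²) = 5.75 + 2×2.36×√(1+2.2²) = 17.16 m
R = A/P = 25.82/17.16 = 1.505 m
Q = (1/n)·A·R^(2/3)·S^(1/2) = (1/0.014) × 25.82 × 1.505^(2/3) × 0.0012^(1/2) = 83.92 m³/s

83.9 m³/s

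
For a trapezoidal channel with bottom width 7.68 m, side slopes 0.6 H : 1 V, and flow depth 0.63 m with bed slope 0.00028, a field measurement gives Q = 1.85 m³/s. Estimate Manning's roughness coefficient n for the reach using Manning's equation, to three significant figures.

A = (b + z·y)·y = (7.68 + 0.6×0.63)×0.63 = 5.077 m²
P = b + 2y√(1+z²) = 7.68 + 2×0.63×√(1+0.6²) = 9.149 m
R = A/P = 5.077/9.149 = 0.5548 m
n = (1/Q)·A·R^(2/3)·S^(1/2) = (1/1.85) × 5.077 × 0.6752 × 0.01673 = 0.03100

0.0310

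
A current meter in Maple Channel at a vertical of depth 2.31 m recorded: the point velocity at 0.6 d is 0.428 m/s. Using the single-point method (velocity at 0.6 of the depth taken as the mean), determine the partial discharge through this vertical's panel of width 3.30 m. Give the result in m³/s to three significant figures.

3.26 m³/s

v̄ = v₀.₆ = 0.428 m/s
q = v̄ × d × w = 0.4280 × 2.31 × 3.30 = 3.263 m³/s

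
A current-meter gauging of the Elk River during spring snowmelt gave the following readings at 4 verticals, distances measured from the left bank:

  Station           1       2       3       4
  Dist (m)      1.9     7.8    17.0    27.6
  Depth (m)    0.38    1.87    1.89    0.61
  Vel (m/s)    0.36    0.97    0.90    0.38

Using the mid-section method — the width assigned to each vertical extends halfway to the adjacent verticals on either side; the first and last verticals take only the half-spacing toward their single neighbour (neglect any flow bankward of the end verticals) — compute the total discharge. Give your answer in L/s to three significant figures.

w_1 = (7.8 − 1.9)/2 = 2.95 m; q_1 = 0.36 × 0.38 × 2.95 = 0.4036 m³/s
w_2 = (17.0 − 1.9)/2 = 7.55 m; q_2 = 0.97 × 1.87 × 7.55 = 13.69 m³/s
w_3 = (27.6 − 7.8)/2 = 9.9 m; q_3 = 0.90 × 1.89 × 9.9 = 16.84 m³/s
w_4 = (27.6 − 17.0)/2 = 5.3 m; q_4 = 0.38 × 0.61 × 5.3 = 1.229 m³/s
Q = Σ qᵢ = 32.17 m³/s
= 32.17 × 1000 = 32170 L/s

32200 L/s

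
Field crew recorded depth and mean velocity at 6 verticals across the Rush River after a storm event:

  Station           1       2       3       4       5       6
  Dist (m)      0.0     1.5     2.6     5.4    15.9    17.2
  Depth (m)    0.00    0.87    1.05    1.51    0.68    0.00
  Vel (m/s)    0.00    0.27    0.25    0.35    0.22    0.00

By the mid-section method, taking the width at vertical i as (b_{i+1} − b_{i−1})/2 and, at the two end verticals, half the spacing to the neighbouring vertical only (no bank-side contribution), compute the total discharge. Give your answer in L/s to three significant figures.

5210 L/s

w_2 = (2.6 − 0.0)/2 = 1.3 m; q_2 = 0.27 × 0.87 × 1.3 = 0.3054 m³/s
w_3 = (5.4 − 1.5)/2 = 1.95 m; q_3 = 0.25 × 1.05 × 1.95 = 0.5119 m³/s
w_4 = (15.9 − 2.6)/2 = 6.65 m; q_4 = 0.35 × 1.51 × 6.65 = 3.515 m³/s
w_5 = (17.2 − 5.4)/2 = 5.9 m; q_5 = 0.22 × 0.68 × 5.9 = 0.8826 m³/s
Stations 1, 6 contribute zero (depth or velocity is 0).
Q = Σ qᵢ = 5.214 m³/s
= 5.214 × 1000 = 5214 L/s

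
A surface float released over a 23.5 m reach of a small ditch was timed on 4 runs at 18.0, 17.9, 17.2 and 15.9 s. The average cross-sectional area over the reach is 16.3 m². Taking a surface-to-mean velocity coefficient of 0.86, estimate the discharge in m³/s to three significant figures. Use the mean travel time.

t̄ = (18.0 + 17.9 + 17.2 + 15.9) / 4 = 17.25 s
v_surface = L / t̄ = 23.5 / 17.25 = 1.362 m/s
v_mean = 0.86 × 1.362 = 1.172 m/s
Q = A × v_mean = 16.3 × 1.172 = 19.10 m³/s

19.1 m³/s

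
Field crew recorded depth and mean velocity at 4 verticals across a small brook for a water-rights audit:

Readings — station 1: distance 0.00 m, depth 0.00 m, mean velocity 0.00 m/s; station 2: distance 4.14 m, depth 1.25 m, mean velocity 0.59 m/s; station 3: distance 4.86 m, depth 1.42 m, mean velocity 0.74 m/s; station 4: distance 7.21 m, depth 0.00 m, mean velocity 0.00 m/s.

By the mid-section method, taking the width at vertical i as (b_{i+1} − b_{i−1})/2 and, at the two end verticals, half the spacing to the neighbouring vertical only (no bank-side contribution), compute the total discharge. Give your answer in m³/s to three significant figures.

w_2 = (4.86 − 0.00)/2 = 2.43 m; q_2 = 0.59 × 1.25 × 2.43 = 1.792 m³/s
w_3 = (7.21 − 4.14)/2 = 1.535 m; q_3 = 0.74 × 1.42 × 1.535 = 1.613 m³/s
Stations 1, 4 contribute zero (depth or velocity is 0).
Q = Σ qᵢ = 3.405 m³/s

3.41 m³/s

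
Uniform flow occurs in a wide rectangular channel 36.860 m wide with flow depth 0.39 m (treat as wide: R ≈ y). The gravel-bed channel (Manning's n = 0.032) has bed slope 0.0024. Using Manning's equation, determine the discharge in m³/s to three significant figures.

11.7 m³/s

A = b·y = 36.860 × 0.39 = 14.38 m²
Wide channel: R ≈ y = 0.39 m
Q = (1/n)·A·R^(2/3)·S^(1/2) = (1/0.032) × 14.38 × 0.3900^(2/3) × 0.0024^(1/2) = 11.75 m³/s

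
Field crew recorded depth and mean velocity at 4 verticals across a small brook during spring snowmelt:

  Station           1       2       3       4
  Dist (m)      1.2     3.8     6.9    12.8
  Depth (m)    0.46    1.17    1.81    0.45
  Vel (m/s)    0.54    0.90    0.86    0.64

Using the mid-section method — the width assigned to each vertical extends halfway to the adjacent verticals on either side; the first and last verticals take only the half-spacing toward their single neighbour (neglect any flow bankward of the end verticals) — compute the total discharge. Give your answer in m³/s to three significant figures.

w_1 = (3.8 − 1.2)/2 = 1.3 m; q_1 = 0.54 × 0.46 × 1.3 = 0.3229 m³/s
w_2 = (6.9 − 1.2)/2 = 2.85 m; q_2 = 0.90 × 1.17 × 2.85 = 3.001 m³/s
w_3 = (12.8 − 3.8)/2 = 4.5 m; q_3 = 0.86 × 1.81 × 4.5 = 7.005 m³/s
w_4 = (12.8 − 6.9)/2 = 2.95 m; q_4 = 0.64 × 0.45 × 2.95 = 0.8496 m³/s
Q = Σ qᵢ = 11.18 m³/s

11.2 m³/s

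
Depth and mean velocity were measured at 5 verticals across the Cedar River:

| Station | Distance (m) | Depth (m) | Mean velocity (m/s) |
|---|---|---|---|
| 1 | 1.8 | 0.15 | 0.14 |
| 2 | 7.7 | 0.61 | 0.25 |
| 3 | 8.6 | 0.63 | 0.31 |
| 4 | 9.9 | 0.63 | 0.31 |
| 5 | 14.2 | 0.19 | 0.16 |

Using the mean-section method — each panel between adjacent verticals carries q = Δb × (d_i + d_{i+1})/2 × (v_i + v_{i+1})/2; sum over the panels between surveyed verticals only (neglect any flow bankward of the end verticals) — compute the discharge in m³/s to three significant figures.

1.26 m³/s

Panel 1-2: Δb = 5.9 m, d̄ = (0.15+0.61)/2 = 0.38, v̄ = (0.14+0.25)/2 = 0.195 → q = 5.9×0.38×0.195 = 0.4372 m³/s
Panel 2-3: Δb = 0.9 m, d̄ = (0.61+0.63)/2 = 0.62, v̄ = (0.25+0.31)/2 = 0.28 → q = 0.9×0.62×0.28 = 0.1562 m³/s
Panel 3-4: Δb = 1.3 m, d̄ = (0.63+0.63)/2 = 0.63, v̄ = (0.31+0.31)/2 = 0.31 → q = 1.3×0.63×0.31 = 0.2539 m³/s
Panel 4-5: Δb = 4.3 m, d̄ = (0.63+0.19)/2 = 0.41, v̄ = (0.31+0.16)/2 = 0.235 → q = 4.3×0.41×0.235 = 0.4143 m³/s
Q = Σ q = 1.262 m³/s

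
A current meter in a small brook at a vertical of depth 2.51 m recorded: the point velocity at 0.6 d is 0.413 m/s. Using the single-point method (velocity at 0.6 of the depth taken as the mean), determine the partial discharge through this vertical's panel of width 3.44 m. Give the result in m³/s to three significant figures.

v̄ = v₀.₆ = 0.413 m/s
q = v̄ × d × w = 0.4130 × 2.51 × 3.44 = 3.566 m³/s

3.57 m³/s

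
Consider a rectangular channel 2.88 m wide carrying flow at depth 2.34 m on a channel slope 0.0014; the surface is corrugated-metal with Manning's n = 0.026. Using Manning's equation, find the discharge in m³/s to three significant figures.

A = b·y = 2.88 × 2.34 = 6.739 m²
P = b + 2y = 2.88 + 2×2.34 = 7.560 m
R = A/P = 6.739/7.560 = 0.8914 m
Q = (1/n)·A·R^(2/3)·S^(1/2) = (1/0.026) × 6.739 × 0.8914^(2/3) × 0.0014^(1/2) = 8.983 m³/s

8.98 m³/s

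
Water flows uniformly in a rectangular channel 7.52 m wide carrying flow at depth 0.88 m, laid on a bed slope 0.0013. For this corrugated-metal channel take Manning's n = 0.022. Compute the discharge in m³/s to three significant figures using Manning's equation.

8.66 m³/s

A = b·y = 7.52 × 0.88 = 6.618 m²
P = b + 2y = 7.52 + 2×0.88 = 9.280 m
R = A/P = 6.618/9.280 = 0.7131 m
Q = (1/n)·A·R^(2/3)·S^(1/2) = (1/0.022) × 6.618 × 0.7131^(2/3) × 0.0013^(1/2) = 8.657 m³/s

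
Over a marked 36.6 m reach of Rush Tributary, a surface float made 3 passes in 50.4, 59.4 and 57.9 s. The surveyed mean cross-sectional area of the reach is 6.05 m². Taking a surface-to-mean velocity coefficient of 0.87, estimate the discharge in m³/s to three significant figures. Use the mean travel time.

3.45 m³/s

t̄ = (50.4 + 59.4 + 57.9) / 3 = 55.9 s
v_surface = L / t̄ = 36.6 / 55.9 = 0.6547 m/s
v_mean = 0.87 × 0.6547 = 0.5696 m/s
Q = A × v_mean = 6.05 × 0.5696 = 3.446 m³/s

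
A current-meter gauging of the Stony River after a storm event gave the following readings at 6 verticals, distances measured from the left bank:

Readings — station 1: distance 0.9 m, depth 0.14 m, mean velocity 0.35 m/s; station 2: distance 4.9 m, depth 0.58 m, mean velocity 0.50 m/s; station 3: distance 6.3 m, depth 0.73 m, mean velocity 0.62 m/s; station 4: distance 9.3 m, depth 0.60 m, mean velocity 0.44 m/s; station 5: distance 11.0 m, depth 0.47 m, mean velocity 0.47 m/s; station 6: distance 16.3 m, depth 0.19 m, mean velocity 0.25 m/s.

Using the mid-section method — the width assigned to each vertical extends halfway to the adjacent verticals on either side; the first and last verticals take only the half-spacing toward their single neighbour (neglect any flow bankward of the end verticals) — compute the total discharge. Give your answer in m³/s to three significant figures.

3.40 m³/s

w_1 = (4.9 − 0.9)/2 = 2 m; q_1 = 0.35 × 0.14 × 2 = 0.09800 m³/s
w_2 = (6.3 − 0.9)/2 = 2.7 m; q_2 = 0.50 × 0.58 × 2.7 = 0.7830 m³/s
w_3 = (9.3 − 4.9)/2 = 2.2 m; q_3 = 0.62 × 0.73 × 2.2 = 0.9957 m³/s
w_4 = (11.0 − 6.3)/2 = 2.35 m; q_4 = 0.44 × 0.60 × 2.35 = 0.6204 m³/s
w_5 = (16.3 − 9.3)/2 = 3.5 m; q_5 = 0.47 × 0.47 × 3.5 = 0.7732 m³/s
w_6 = (16.3 − 11.0)/2 = 2.65 m; q_6 = 0.25 × 0.19 × 2.65 = 0.1259 m³/s
Q = Σ qᵢ = 3.396 m³/s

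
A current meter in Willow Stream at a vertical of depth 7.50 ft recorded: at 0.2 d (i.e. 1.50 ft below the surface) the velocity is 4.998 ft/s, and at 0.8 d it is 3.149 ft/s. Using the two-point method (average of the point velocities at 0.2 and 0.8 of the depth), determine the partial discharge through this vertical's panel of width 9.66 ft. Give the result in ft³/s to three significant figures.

295 ft³/s

v̄ = (4.998 + 3.149) / 2 = 4.074 ft/s
q = v̄ × d × w = 4.074 × 7.50 × 9.66 = 295.1 ft³/s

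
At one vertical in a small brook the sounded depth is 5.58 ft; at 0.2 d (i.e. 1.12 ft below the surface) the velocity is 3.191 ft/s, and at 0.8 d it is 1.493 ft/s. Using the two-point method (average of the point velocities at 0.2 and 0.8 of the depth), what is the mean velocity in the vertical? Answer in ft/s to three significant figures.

v̄ = (3.191 + 1.493) / 2 = 2.342 ft/s

2.34 ft/s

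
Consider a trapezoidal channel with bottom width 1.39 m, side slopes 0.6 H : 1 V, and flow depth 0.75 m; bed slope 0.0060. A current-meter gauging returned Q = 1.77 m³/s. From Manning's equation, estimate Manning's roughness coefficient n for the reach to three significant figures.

0.0349

A = (b + z·y)·y = (1.39 + 0.6×0.75)×0.75 = 1.380 m²
P = b + 2y√(1+z²) = 1.39 + 2×0.75×√(1+0.6²) = 3.139 m
R = A/P = 1.380/3.139 = 0.4396 m
n = (1/Q)·A·R^(2/3)·S^(1/2) = (1/1.77) × 1.380 × 0.5781 × 0.07746 = 0.03492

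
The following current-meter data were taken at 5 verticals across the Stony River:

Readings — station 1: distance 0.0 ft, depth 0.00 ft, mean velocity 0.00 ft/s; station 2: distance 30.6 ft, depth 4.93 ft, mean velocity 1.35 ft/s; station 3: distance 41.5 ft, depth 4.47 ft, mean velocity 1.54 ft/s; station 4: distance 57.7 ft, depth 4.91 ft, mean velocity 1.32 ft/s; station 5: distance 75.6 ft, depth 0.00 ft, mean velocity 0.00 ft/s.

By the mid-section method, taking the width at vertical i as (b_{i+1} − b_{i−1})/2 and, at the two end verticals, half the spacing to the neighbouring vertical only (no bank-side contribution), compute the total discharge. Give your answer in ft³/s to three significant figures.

342 ft³/s

w_2 = (41.5 − 0.0)/2 = 20.75 ft; q_2 = 1.35 × 4.93 × 20.75 = 138.1 ft³/s
w_3 = (57.7 − 30.6)/2 = 13.55 ft; q_3 = 1.54 × 4.47 × 13.55 = 93.28 ft³/s
w_4 = (75.6 − 41.5)/2 = 17.05 ft; q_4 = 1.32 × 4.91 × 17.05 = 110.5 ft³/s
Stations 1, 5 contribute zero (depth or velocity is 0).
Q = Σ qᵢ = 341.9 ft³/s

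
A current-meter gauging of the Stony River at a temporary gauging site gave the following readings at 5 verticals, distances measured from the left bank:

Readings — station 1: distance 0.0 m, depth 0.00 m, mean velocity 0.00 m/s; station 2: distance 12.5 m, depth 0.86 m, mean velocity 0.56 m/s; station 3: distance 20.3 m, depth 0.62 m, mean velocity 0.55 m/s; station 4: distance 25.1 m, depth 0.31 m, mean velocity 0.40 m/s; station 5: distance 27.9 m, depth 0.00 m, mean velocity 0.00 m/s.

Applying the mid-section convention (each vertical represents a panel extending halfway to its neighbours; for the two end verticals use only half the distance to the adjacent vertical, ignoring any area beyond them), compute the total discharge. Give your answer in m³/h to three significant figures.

27000 m³/h

w_2 = (20.3 − 0.0)/2 = 10.15 m; q_2 = 0.56 × 0.86 × 10.15 = 4.888 m³/s
w_3 = (25.1 − 12.5)/2 = 6.3 m; q_3 = 0.55 × 0.62 × 6.3 = 2.148 m³/s
w_4 = (27.9 − 20.3)/2 = 3.8 m; q_4 = 0.40 × 0.31 × 3.8 = 0.4712 m³/s
Stations 1, 5 contribute zero (depth or velocity is 0).
Q = Σ qᵢ = 7.508 m³/s
= 7.508 × 3600 = 27030 m³/h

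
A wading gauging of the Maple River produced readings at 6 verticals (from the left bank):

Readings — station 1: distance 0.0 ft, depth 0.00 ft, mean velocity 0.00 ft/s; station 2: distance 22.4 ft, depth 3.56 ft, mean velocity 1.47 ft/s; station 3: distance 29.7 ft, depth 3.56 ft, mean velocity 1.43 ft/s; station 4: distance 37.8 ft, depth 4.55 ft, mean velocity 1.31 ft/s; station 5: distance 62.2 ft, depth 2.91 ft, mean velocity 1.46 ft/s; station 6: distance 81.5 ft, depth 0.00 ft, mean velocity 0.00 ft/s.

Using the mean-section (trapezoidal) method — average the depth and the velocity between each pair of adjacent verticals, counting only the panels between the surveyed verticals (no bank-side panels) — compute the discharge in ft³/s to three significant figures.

Panel 1-2: Δb = 22.4 ft, d̄ = (0.00+3.56)/2 = 1.78, v̄ = (0.00+1.47)/2 = 0.735 → q = 22.4×1.78×0.735 = 29.31 ft³/s
Panel 2-3: Δb = 7.3 ft, d̄ = (3.56+3.56)/2 = 3.56, v̄ = (1.47+1.43)/2 = 1.45 → q = 7.3×3.56×1.45 = 37.68 ft³/s
Panel 3-4: Δb = 8.1 ft, d̄ = (3.56+4.55)/2 = 4.055, v̄ = (1.43+1.31)/2 = 1.37 → q = 8.1×4.055×1.37 = 45.00 ft³/s
Panel 4-5: Δb = 24.4 ft, d̄ = (4.55+2.91)/2 = 3.73, v̄ = (1.31+1.46)/2 = 1.385 → q = 24.4×3.73×1.385 = 126.1 ft³/s
Panel 5-6: Δb = 19.3 ft, d̄ = (2.91+0.00)/2 = 1.455, v̄ = (1.46+0.00)/2 = 0.73 → q = 19.3×1.455×0.73 = 20.50 ft³/s
Q = Σ q = 258.5 ft³/s

259 ft³/s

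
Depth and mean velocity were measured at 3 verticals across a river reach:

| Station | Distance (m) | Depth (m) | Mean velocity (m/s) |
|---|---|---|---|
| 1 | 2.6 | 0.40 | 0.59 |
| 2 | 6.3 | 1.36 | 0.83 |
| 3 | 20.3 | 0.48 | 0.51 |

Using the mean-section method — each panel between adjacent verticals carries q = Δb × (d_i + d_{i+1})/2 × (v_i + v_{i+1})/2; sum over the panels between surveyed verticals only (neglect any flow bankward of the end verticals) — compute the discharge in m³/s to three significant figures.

10.9 m³/s

Panel 1-2: Δb = 3.7 m, d̄ = (0.40+1.36)/2 = 0.88, v̄ = (0.59+0.83)/2 = 0.71 → q = 3.7×0.88×0.71 = 2.312 m³/s
Panel 2-3: Δb = 14 m, d̄ = (1.36+0.48)/2 = 0.92, v̄ = (0.83+0.51)/2 = 0.67 → q = 14×0.92×0.67 = 8.630 m³/s
Q = Σ q = 10.94 m³/s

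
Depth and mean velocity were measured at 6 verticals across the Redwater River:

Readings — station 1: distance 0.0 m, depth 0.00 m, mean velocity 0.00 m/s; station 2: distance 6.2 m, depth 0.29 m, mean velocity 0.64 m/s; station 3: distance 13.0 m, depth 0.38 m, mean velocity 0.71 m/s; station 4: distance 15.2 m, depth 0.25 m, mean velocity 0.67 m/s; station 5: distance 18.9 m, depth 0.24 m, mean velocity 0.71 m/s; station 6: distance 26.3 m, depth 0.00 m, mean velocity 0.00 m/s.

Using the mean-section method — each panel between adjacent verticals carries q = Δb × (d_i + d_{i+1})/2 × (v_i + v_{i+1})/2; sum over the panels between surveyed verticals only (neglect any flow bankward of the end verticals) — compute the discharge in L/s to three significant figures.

3240 L/s

Panel 1-2: Δb = 6.2 m, d̄ = (0.00+0.29)/2 = 0.145, v̄ = (0.00+0.64)/2 = 0.32 → q = 6.2×0.145×0.32 = 0.2877 m³/s
Panel 2-3: Δb = 6.8 m, d̄ = (0.29+0.38)/2 = 0.335, v̄ = (0.64+0.71)/2 = 0.675 → q = 6.8×0.335×0.675 = 1.538 m³/s
Panel 3-4: Δb = 2.2 m, d̄ = (0.38+0.25)/2 = 0.315, v̄ = (0.71+0.67)/2 = 0.69 → q = 2.2×0.315×0.69 = 0.4782 m³/s
Panel 4-5: Δb = 3.7 m, d̄ = (0.25+0.24)/2 = 0.245, v̄ = (0.67+0.71)/2 = 0.69 → q = 3.7×0.245×0.69 = 0.6255 m³/s
Panel 5-6: Δb = 7.4 m, d̄ = (0.24+0.00)/2 = 0.12, v̄ = (0.71+0.00)/2 = 0.355 → q = 7.4×0.12×0.355 = 0.3152 m³/s
Q = Σ q = 3.244 m³/s
= 3.244 × 1000 = 3244 L/s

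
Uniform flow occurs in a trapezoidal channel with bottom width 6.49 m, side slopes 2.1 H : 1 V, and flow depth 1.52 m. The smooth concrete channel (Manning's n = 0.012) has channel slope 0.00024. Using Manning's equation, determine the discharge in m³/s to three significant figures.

20.1 m³/s

A = (b + z·y)·y = (6.49 + 2.1×1.52)×1.52 = 14.72 m²
P = b + 2y√(1+z²) = 6.49 + 2×1.52×√(1+2.1²) = 13.56 m
R = A/P = 14.72/13.56 = 1.085 m
Q = (1/n)·A·R^(2/3)·S^(1/2) = (1/0.012) × 14.72 × 1.085^(2/3) × 0.00024^(1/2) = 20.06 m³/s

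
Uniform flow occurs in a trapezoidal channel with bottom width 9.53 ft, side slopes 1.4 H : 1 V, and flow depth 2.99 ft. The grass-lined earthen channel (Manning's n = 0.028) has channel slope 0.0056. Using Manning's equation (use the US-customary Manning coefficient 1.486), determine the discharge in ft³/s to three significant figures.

264 ft³/s

A = (b + z·y)·y = (9.53 + 1.4×2.99)×2.99 = 41.01 ft²
P = b + 2y√(1+z²) = 9.53 + 2×2.99×√(1+1.4²) = 19.82 ft
R = A/P = 41.01/19.82 = 2.069 ft
Q = (1.486/n)·A·R^(2/3)·S^(1/2) = (1.486/0.028) × 41.01 × 2.069^(2/3) × 0.0056^(1/2) = 264.5 ft³/s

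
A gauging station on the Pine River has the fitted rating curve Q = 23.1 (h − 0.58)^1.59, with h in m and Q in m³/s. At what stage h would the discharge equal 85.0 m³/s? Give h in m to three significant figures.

h − h₀ = (Q/C)^(1/b) = (85.0/23.1)^(1/1.59) = 2.269 m
h = 0.58 + 2.269 = 2.849 m

2.85 m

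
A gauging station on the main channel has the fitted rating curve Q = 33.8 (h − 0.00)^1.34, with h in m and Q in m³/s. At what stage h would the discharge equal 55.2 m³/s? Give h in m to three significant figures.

h − h₀ = (Q/C)^(1/b) = (55.2/33.8)^(1/1.34) = 1.442 m
h = 0.00 + 1.442 = 1.442 m

1.44 m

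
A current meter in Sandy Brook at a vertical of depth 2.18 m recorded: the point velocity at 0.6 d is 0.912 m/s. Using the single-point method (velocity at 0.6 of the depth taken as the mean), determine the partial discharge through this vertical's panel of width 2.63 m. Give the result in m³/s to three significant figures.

v̄ = v₀.₆ = 0.912 m/s
q = v̄ × d × w = 0.9120 × 2.18 × 2.63 = 5.229 m³/s

5.23 m³/s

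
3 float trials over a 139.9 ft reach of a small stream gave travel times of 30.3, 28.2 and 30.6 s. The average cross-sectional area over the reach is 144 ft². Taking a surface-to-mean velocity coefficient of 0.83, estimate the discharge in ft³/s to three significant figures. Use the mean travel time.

t̄ = (30.3 + 28.2 + 30.6) / 3 = 29.7 s
v_surface = L / t̄ = 139.9 / 29.7 = 4.710 ft/s
v_mean = 0.83 × 4.710 = 3.910 ft/s
Q = A × v_mean = 144 × 3.910 = 563.0 ft³/s

563 ft³/s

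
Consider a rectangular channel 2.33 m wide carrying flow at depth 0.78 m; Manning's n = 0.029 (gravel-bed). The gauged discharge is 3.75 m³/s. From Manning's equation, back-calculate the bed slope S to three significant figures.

A = b·y = 2.33 × 0.78 = 1.817 m²
P = b + 2y = 2.33 + 2×0.78 = 3.890 m
R = A/P = 1.817/3.890 = 0.4672 m
S = (Q·n / (1·A·R^(2/3)))² = (3.75×0.029 / (1×1.817×0.6021))² = 0.009877

0.00988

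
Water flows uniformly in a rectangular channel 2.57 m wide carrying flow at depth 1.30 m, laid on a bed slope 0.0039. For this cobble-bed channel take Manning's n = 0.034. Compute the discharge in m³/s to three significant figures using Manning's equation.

4.59 m³/s

A = b·y = 2.57 × 1.30 = 3.341 m²
P = b + 2y = 2.57 + 2×1.30 = 5.170 m
R = A/P = 3.341/5.170 = 0.6462 m
Q = (1/n)·A·R^(2/3)·S^(1/2) = (1/0.034) × 3.341 × 0.6462^(2/3) × 0.0039^(1/2) = 4.587 m³/s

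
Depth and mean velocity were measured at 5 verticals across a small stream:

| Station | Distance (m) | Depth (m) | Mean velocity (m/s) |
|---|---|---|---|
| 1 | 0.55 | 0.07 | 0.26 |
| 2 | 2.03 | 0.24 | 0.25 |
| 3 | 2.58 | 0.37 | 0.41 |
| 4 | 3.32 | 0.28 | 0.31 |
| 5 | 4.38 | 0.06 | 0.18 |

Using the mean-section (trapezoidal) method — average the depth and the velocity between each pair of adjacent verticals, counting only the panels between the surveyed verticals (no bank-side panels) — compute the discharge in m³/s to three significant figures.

Panel 1-2: Δb = 1.48 m, d̄ = (0.07+0.24)/2 = 0.155, v̄ = (0.26+0.25)/2 = 0.255 → q = 1.48×0.155×0.255 = 0.05850 m³/s
Panel 2-3: Δb = 0.55 m, d̄ = (0.24+0.37)/2 = 0.305, v̄ = (0.25+0.41)/2 = 0.33 → q = 0.55×0.305×0.33 = 0.05536 m³/s
Panel 3-4: Δb = 0.74 m, d̄ = (0.37+0.28)/2 = 0.325, v̄ = (0.41+0.31)/2 = 0.36 → q = 0.74×0.325×0.36 = 0.08658 m³/s
Panel 4-5: Δb = 1.06 m, d̄ = (0.28+0.06)/2 = 0.17, v̄ = (0.31+0.18)/2 = 0.245 → q = 1.06×0.17×0.245 = 0.04415 m³/s
Q = Σ q = 0.2446 m³/s

0.245 m³/s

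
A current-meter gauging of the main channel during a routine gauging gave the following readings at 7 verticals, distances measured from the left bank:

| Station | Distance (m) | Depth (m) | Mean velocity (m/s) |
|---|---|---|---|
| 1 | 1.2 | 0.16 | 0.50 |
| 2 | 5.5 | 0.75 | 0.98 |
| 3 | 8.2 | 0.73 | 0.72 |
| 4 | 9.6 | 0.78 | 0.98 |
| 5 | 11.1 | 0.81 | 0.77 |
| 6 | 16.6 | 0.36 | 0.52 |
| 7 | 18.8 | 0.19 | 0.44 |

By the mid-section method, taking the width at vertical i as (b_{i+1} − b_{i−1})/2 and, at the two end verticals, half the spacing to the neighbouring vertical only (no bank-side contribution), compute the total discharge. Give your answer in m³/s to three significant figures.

7.93 m³/s

w_1 = (5.5 − 1.2)/2 = 2.15 m; q_1 = 0.50 × 0.16 × 2.15 = 0.1720 m³/s
w_2 = (8.2 − 1.2)/2 = 3.5 m; q_2 = 0.98 × 0.75 × 3.5 = 2.573 m³/s
w_3 = (9.6 − 5.5)/2 = 2.05 m; q_3 = 0.72 × 0.73 × 2.05 = 1.077 m³/s
w_4 = (11.1 − 8.2)/2 = 1.45 m; q_4 = 0.98 × 0.78 × 1.45 = 1.108 m³/s
w_5 = (16.6 − 9.6)/2 = 3.5 m; q_5 = 0.77 × 0.81 × 3.5 = 2.183 m³/s
w_6 = (18.8 − 11.1)/2 = 3.85 m; q_6 = 0.52 × 0.36 × 3.85 = 0.7207 m³/s
w_7 = (18.8 − 16.6)/2 = 1.1 m; q_7 = 0.44 × 0.19 × 1.1 = 0.09196 m³/s
Q = Σ qᵢ = 7.926 m³/s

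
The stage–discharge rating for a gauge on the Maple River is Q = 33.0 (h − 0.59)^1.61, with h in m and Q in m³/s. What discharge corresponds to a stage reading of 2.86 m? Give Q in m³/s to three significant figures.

124 m³/s

Q = 33.0 × (2.86 − 0.59)^1.61 = 33.0 × 2.27^1.61 = 123.5 m³/s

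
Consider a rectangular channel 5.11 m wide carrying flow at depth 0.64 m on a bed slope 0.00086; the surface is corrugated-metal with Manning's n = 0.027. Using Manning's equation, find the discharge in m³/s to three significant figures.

A = b·y = 5.11 × 0.64 = 3.270 m²
P = b + 2y = 5.11 + 2×0.64 = 6.390 m
R = A/P = 3.270/6.390 = 0.5118 m
Q = (1/n)·A·R^(2/3)·S^(1/2) = (1/0.027) × 3.270 × 0.5118^(2/3) × 0.00086^(1/2) = 2.273 m³/s

2.27 m³/s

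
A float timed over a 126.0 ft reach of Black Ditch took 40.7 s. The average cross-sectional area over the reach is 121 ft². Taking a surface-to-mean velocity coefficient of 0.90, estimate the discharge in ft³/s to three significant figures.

v_surface = L / t̄ = 126.0 / 40.7 = 3.096 ft/s
v_mean = 0.90 × 3.096 = 2.786 ft/s
Q = A × v_mean = 121 × 2.786 = 337.1 ft³/s

337 ft³/s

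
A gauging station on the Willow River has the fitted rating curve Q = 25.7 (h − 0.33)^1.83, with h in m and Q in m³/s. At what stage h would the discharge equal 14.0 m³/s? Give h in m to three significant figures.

h − h₀ = (Q/C)^(1/b) = (14.0/25.7)^(1/1.83) = 0.7175 m
h = 0.33 + 0.7175 = 1.048 m

1.05 m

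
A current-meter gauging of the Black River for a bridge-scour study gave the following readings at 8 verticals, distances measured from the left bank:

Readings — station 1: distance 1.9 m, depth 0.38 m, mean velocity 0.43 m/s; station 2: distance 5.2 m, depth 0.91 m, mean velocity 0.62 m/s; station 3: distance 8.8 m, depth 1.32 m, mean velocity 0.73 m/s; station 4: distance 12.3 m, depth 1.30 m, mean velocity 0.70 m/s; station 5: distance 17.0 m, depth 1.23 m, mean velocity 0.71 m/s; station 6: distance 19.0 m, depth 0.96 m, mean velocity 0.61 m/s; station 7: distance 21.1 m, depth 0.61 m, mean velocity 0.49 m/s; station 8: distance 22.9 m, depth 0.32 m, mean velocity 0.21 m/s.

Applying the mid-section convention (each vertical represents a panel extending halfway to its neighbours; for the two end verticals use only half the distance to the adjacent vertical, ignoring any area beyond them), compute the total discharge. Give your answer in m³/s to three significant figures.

w_1 = (5.2 − 1.9)/2 = 1.65 m; q_1 = 0.43 × 0.38 × 1.65 = 0.2696 m³/s
w_2 = (8.8 − 1.9)/2 = 3.45 m; q_2 = 0.62 × 0.91 × 3.45 = 1.946 m³/s
w_3 = (12.3 − 5.2)/2 = 3.55 m; q_3 = 0.73 × 1.32 × 3.55 = 3.421 m³/s
w_4 = (17.0 − 8.8)/2 = 4.1 m; q_4 = 0.70 × 1.30 × 4.1 = 3.731 m³/s
w_5 = (19.0 − 12.3)/2 = 3.35 m; q_5 = 0.71 × 1.23 × 3.35 = 2.926 m³/s
w_6 = (21.1 − 17.0)/2 = 2.05 m; q_6 = 0.61 × 0.96 × 2.05 = 1.200 m³/s
w_7 = (22.9 − 19.0)/2 = 1.95 m; q_7 = 0.49 × 0.61 × 1.95 = 0.5829 m³/s
w_8 = (22.9 − 21.1)/2 = 0.9 m; q_8 = 0.21 × 0.32 × 0.9 = 0.06048 m³/s
Q = Σ qᵢ = 14.14 m³/s

14.1 m³/s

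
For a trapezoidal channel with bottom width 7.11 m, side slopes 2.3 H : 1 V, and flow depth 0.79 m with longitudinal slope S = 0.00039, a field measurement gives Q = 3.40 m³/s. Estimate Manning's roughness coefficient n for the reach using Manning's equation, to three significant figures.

0.0303

A = (b + z·y)·y = (7.11 + 2.3×0.79)×0.79 = 7.052 m²
P = b + 2y√(1+z²) = 7.11 + 2×0.79×√(1+2.3²) = 11.07 m
R = A/P = 7.052/11.07 = 0.6369 m
n = (1/Q)·A·R^(2/3)·S^(1/2) = (1/3.40) × 7.052 × 0.7403 × 0.01975 = 0.03032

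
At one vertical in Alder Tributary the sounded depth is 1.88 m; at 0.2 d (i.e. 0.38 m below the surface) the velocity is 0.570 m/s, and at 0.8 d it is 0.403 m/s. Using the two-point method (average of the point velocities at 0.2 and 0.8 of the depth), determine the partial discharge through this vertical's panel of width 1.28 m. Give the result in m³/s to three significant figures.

v̄ = (0.570 + 0.403) / 2 = 0.4865 m/s
q = v̄ × d × w = 0.4865 × 1.88 × 1.28 = 1.171 m³/s

1.17 m³/s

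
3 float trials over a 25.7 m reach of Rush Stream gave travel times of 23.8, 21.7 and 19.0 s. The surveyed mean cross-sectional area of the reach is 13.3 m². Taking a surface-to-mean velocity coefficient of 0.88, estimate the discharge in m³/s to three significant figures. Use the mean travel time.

14.0 m³/s

t̄ = (23.8 + 21.7 + 19.0) / 3 = 21.5 s
v_surface = L / t̄ = 25.7 / 21.5 = 1.195 m/s
v_mean = 0.88 × 1.195 = 1.052 m/s
Q = A × v_mean = 13.3 × 1.052 = 13.99 m³/s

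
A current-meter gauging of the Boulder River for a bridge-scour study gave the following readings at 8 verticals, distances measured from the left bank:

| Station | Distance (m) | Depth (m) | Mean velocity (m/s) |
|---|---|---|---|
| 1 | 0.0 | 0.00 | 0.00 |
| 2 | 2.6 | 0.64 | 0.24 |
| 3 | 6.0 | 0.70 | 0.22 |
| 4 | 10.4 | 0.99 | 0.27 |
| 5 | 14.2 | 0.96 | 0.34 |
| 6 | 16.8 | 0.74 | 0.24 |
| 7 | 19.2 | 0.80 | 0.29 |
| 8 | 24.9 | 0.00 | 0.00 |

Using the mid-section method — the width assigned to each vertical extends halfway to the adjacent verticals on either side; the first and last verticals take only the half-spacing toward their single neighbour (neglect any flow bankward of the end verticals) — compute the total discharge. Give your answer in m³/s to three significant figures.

w_2 = (6.0 − 0.0)/2 = 3 m; q_2 = 0.24 × 0.64 × 3 = 0.4608 m³/s
w_3 = (10.4 − 2.6)/2 = 3.9 m; q_3 = 0.22 × 0.70 × 3.9 = 0.6006 m³/s
w_4 = (14.2 − 6.0)/2 = 4.1 m; q_4 = 0.27 × 0.99 × 4.1 = 1.096 m³/s
w_5 = (16.8 − 10.4)/2 = 3.2 m; q_5 = 0.34 × 0.96 × 3.2 = 1.044 m³/s
w_6 = (19.2 − 14.2)/2 = 2.5 m; q_6 = 0.24 × 0.74 × 2.5 = 0.4440 m³/s
w_7 = (24.9 − 16.8)/2 = 4.05 m; q_7 = 0.29 × 0.80 × 4.05 = 0.9396 m³/s
Stations 1, 8 contribute zero (depth or velocity is 0).
Q = Σ qᵢ = 4.585 m³/s

4.59 m³/s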